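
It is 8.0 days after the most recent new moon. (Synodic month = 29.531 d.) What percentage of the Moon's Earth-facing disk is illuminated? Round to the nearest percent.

57%

The Moon has covered 8.0/29.531 of its cycle, so θ ≈ 360° × 8.0/29.531 = 97.5°.
cos 97.5° = (-0.131), so f = (1 − (-0.131))/2 = 0.565, so 57%.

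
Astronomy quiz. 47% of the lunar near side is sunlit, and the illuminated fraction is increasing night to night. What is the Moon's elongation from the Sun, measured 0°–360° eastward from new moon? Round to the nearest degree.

Invert f = (1 − cos θ)/2 to get cos θ = 1 − 2(0.47) = 0.060, hence θ₀ = arccos 0.060 = 86.6°.
Waxing ⇒ before full, so θ = 86.6°.

87°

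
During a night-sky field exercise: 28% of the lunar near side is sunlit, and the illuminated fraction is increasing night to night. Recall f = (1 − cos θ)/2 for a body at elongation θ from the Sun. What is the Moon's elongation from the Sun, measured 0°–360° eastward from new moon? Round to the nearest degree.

From f = (1 − cos θ)/2: cos θ = 1 − 2×0.28 = 0.440; arccos → 63.9°.
Before full moon the principal value applies: θ = 63.9°.

64°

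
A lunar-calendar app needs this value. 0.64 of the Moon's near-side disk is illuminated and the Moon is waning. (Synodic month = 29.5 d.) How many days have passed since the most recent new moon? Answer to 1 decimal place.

cos θ = 1 − 2f = -0.280, giving a principal value of 106.3°.
Waning ⇒ past full, so θ = 360° − 106.3° = 253.7°.
That fraction of the synodic month is 253.7/360 × 29.5 d ≈ 20.79 d.

20.8 days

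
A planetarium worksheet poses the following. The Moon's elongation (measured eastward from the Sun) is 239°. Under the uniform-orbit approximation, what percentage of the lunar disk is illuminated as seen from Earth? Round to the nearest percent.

f = (1 − cos 239°)/2 = (1 − (-0.515))/2 ≈ 0.758, i.e. 76%.

76%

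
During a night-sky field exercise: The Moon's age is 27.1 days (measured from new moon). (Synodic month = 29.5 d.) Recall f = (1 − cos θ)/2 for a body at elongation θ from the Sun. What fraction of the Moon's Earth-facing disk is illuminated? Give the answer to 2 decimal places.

Phase angle: θ = 360°·(27.1 d)/(29.5 d) = 330.7°.
Illuminated fraction = (1 − cos 330.7°)/2 = (1 − 0.872)/2 ≈ 0.064.

0.06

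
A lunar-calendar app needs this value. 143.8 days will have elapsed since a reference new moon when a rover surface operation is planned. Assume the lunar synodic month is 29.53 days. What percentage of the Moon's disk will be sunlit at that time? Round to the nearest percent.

16%

143.8/29.53 = 4.870 lunations, so 4 complete cycles and 25.68 d into the next.
Phase angle: θ = 360°·(25.68 d)/(29.53 d) = 313.1°.
Illuminated fraction = (1 − cos 313.1°)/2 = (1 − 0.683)/2 ≈ 0.159, so 16%.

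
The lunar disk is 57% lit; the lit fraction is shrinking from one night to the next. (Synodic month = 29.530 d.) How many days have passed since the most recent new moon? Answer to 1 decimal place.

cos θ = 1 − 2f = -0.140, giving a principal value of 98.0°.
Waning ⇒ past full, so θ = 360° − 98.0° = 262.0°.
That fraction of the synodic month is 262.0/360 × 29.530 d ≈ 21.49 d.

21.5 days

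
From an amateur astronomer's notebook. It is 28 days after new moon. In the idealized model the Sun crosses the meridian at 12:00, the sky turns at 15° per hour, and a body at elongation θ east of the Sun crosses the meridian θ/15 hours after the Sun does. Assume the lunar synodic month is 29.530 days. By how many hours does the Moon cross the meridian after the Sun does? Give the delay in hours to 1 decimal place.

Elongation θ = 360° × 28/29.530 ≈ 341.3°.
Delay after the Sun = 341.3° / (15°/h) ≈ 22.76 h.
So the Moon crosses the meridian 22.76 h after the Sun.

22.8 h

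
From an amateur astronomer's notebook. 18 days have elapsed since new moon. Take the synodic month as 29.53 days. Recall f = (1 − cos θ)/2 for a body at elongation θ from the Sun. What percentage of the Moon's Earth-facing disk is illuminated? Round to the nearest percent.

89%

The Moon has covered 18/29.53 of its cycle, so θ ≈ 360° × 18/29.53 = 219.4°.
With cos θ = (-0.772), the lit fraction is (1 − (-0.772))/2 ≈ 0.886, so 89%.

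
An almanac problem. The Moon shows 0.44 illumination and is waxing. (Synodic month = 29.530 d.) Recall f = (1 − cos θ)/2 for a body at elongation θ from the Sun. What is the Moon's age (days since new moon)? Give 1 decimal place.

6.8 days

Invert f = (1 − cos θ)/2 to get cos θ = 1 − 2(0.44) = 0.120, hence θ₀ = arccos 0.120 = 83.1°.
Waxing ⇒ before full, so θ = 83.1°.
That fraction of the synodic month is 83.1/360 × 29.530 d ≈ 6.82 d.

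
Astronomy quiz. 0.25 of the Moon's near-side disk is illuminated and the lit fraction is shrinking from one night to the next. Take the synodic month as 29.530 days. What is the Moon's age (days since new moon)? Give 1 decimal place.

cos θ = 1 − 2f = 0.500, giving a principal value of 60.0°.
Waning ⇒ past full, so θ = 360° − 60.0° = 300.0°.
Age = 29.530 × 300.0°/360° ≈ 24.61 days.

24.6 days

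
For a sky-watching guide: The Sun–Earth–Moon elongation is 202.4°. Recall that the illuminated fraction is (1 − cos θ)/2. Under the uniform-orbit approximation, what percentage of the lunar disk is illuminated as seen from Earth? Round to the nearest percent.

96%

cos 202.4° = (-0.925), so f = (1 − (-0.925))/2 = 0.962, i.e. 96%.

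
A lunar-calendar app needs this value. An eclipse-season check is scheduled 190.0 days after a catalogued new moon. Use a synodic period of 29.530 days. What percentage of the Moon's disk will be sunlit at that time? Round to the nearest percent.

190.0/29.530 = 6.434 lunations, so 6 complete cycles and 12.82 d into the next.
The Moon has covered 12.82/29.530 of its cycle, so θ ≈ 360° × 12.82/29.530 = 156.3°.
With cos θ = (-0.916), the lit fraction is (1 − (-0.916))/2 ≈ 0.958, so 96%.

96%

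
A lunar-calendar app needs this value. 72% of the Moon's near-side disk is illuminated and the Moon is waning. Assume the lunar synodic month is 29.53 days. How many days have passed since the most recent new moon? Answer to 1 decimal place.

20.0 days

From f = (1 − cos θ)/2: cos θ = 1 − 2×0.72 = -0.440; arccos → 116.1°.
Since the Moon is past full (waning), take the reflex angle: θ = 360° − 116.1° = 243.9°.
At 360°/29.53 d per day, 243.9° corresponds to 20.01 days.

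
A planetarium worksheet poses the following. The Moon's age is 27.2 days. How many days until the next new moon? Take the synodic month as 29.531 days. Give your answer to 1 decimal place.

One full lunation from the last new moon is 29.531 d; remaining = 29.531 − 27.2 = 2.331 d.

2.3 days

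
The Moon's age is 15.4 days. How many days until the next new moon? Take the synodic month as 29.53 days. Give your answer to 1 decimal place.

One full lunation from the last new moon is 29.53 d; remaining = 29.53 − 15.4 = 14.130 d.

14.1 days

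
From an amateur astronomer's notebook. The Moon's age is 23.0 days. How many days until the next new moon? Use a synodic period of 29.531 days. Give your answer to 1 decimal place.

6.5 days

The next new moon completes the synodic month: 29.531 − 23.0 = 6.531 days.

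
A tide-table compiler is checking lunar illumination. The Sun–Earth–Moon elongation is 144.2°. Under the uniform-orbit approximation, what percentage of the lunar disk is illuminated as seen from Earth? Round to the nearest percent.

91%

Half-versine of 144.2°: (1 − (-0.811))/2 = 0.906, i.e. 91%.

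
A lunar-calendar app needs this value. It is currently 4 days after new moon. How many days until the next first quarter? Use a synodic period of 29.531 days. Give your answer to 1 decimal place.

3.4 days

First quarter occurs at elongation 90°, i.e. at age 29.531 × 90/360 = 7.383 d.
So 3.383 days remain (7.383 − 4).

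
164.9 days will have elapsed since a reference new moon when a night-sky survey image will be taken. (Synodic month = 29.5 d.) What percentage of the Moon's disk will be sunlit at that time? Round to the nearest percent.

92%

Reduce mod P: 164.9 − 5×29.5 = 17.40 d into the current lunation.
The Moon has covered 17.40/29.5 of its cycle, so θ ≈ 360° × 17.40/29.5 = 212.3°.
Illuminated fraction = (1 − cos 212.3°)/2 = (1 − (-0.845))/2 ≈ 0.922, so 92%.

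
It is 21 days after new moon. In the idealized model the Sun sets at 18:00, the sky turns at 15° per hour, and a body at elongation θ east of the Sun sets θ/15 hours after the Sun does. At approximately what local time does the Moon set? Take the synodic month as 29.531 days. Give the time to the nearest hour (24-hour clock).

The Moon has covered 21/29.531 of its cycle, so θ ≈ 360° × 21/29.531 = 256.0°.
The Moon trails the Sun by θ/15 = 256.0/15 ≈ 17.07 hours.
18:00 + 17.07 h ≈ 11:04 → 11:00 to the nearest hour.

11:00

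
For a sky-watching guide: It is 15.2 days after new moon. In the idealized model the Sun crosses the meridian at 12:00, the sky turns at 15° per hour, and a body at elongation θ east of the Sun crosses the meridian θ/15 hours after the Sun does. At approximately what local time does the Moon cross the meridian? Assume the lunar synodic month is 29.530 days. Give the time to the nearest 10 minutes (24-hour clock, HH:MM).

00:20

Phase angle: θ = 360°·(15.2 d)/(29.530 d) = 185.3°.
At 15° of sky rotation per hour, 185.3° corresponds to a 12.35 h lag.
12:00 + 12.354 h ≈ 00:21 → 00:20 to the nearest ten minutes.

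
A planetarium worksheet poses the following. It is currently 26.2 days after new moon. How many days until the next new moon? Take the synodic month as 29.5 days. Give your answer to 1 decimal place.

3.3 days

One full lunation from the last new moon is 29.5 d; remaining = 29.5 − 26.2 = 3.300 d.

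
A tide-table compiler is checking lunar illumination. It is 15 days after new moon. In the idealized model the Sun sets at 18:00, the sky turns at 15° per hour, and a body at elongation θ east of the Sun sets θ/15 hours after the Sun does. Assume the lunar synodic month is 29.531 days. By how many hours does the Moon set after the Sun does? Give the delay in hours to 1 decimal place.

12.2 h

The Moon has covered 15/29.531 of its cycle, so θ ≈ 360° × 15/29.531 = 182.9°.
At 15° of sky rotation per hour, 182.9° corresponds to a 12.19 h lag.
So the Moon sets 12.19 h after the Sun.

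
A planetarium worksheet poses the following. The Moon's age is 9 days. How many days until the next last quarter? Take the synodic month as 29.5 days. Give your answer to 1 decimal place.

13.1 days

Last quarter is 0.75 of the way through the cycle: age 0.75 × 29.5 = 22.125 d.
That is 22.125 − 9 = 13.125 days ahead.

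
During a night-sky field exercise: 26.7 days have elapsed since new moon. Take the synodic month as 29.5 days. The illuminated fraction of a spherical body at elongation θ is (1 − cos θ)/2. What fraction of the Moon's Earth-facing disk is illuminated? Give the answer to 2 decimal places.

Phase angle: θ = 360°·(26.7 d)/(29.5 d) = 325.8°.
cos 325.8° = 0.827, so f = (1 − 0.827)/2 = 0.086.

0.09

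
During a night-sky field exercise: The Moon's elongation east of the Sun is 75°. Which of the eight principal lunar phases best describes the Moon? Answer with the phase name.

The first quarter sector spans roughly 68°–112°; 75° falls inside it.

first quarter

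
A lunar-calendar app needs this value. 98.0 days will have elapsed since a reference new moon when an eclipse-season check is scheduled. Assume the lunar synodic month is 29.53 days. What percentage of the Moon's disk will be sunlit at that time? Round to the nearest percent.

71%

98.0/29.53 = 3.319 lunations, so 3 complete cycles and 9.41 d into the next.
Elongation θ = 360° × 9.41/29.53 ≈ 114.7°.
Illuminated fraction = (1 − cos 114.7°)/2 = (1 − (-0.418))/2 ≈ 0.709, so 71%.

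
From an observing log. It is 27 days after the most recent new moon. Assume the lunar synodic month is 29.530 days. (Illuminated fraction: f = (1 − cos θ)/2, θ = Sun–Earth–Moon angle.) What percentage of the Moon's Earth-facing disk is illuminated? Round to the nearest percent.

7%

Phase angle: θ = 360°·(27 d)/(29.530 d) = 329.2°.
cos 329.2° = 0.859, so f = (1 − 0.859)/2 = 0.071, so 7%.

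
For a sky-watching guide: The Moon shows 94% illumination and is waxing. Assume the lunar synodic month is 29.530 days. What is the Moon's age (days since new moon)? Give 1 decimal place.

12.4 days

cos θ = 1 − 2f = -0.880, giving a principal value of 151.6°.
The Moon is waxing (0°–180°), so θ = 151.6° directly.
That fraction of the synodic month is 151.6/360 × 29.530 d ≈ 12.44 d.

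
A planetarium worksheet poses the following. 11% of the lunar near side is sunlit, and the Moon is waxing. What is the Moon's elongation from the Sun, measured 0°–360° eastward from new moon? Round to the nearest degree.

39°

From f = (1 − cos θ)/2: cos θ = 1 − 2×0.11 = 0.780; arccos → 38.7°.
Before full moon the principal value applies: θ = 38.7°.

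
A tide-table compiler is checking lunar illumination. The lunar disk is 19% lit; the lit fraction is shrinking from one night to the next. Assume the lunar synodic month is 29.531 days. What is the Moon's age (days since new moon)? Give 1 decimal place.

cos θ = 1 − 2f = 0.620, giving a principal value of 51.7°.
Since the Moon is past full (waning), take the reflex angle: θ = 360° − 51.7° = 308.3°.
That fraction of the synodic month is 308.3/360 × 29.531 d ≈ 25.29 d.

25.3 days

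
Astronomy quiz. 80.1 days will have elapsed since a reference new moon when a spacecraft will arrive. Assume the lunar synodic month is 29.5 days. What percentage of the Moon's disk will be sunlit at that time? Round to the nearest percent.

61%

80.1/29.5 = 2.715 lunations, so 2 complete cycles and 21.10 d into the next.
The Moon has covered 21.10/29.5 of its cycle, so θ ≈ 360° × 21.10/29.5 = 257.5°.
Illuminated fraction = (1 − cos 257.5°)/2 = (1 − (-0.217))/2 ≈ 0.608, so 61%.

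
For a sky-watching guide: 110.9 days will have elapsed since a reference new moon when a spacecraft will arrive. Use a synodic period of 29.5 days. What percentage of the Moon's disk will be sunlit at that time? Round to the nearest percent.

Reduce mod P: 110.9 − 3×29.5 = 22.40 d into the current lunation.
Phase angle: θ = 360°·(22.40 d)/(29.5 d) = 273.4°.
With cos θ = 0.059, the lit fraction is (1 − 0.059)/2 ≈ 0.471, so 47%.

47%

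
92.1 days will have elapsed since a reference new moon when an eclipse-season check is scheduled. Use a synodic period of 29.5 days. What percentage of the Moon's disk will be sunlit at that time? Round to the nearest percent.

92.1/29.5 = 3.122 lunations, so 3 complete cycles and 3.60 d into the next.
Phase angle: θ = 360°·(3.60 d)/(29.5 d) = 43.9°.
cos 43.9° = 0.720, so f = (1 − 0.720)/2 = 0.140, so 14%.

14%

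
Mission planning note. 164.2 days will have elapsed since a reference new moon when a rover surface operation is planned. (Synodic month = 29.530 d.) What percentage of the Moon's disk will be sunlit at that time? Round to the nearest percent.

96%

164.2 d spans 5 complete synodic months (5 × 29.530 = 147.65 d) plus 16.55 d.
The Moon has covered 16.55/29.530 of its cycle, so θ ≈ 360° × 16.55/29.530 = 201.8°.
cos 201.8° = (-0.929), so f = (1 − (-0.929))/2 = 0.964, so 96%.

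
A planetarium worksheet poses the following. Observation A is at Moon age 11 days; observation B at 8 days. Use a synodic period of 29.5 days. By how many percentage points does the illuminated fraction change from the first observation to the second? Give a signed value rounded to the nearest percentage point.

-28 pp

θ₁ = 360° × 11/29.5 = 134.2°, f₁ = (1 − cos θ₁)/2 = 0.849.
θ₂ = 360° × 8/29.5 = 97.6°, f₂ = (1 − cos θ₂)/2 = 0.566.
Change = f₂ − f₁ = -0.282 → -28 percentage points.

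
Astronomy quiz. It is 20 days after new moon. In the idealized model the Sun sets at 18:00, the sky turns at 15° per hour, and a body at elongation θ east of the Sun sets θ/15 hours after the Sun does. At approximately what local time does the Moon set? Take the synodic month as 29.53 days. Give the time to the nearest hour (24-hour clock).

Elongation θ = 360° × 20/29.53 ≈ 243.8°.
The Moon trails the Sun by θ/15 = 243.8/15 ≈ 16.25 hours.
18:00 + 16.25 h ≈ 10:15 → 10:00 to the nearest hour.

10:00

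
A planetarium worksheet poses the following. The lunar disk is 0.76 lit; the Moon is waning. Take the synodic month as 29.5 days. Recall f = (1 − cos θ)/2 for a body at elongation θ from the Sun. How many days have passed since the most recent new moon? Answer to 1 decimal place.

From f = (1 − cos θ)/2: cos θ = 1 − 2×0.76 = -0.520; arccos → 121.3°.
Since the Moon is past full (waning), take the reflex angle: θ = 360° − 121.3° = 238.7°.
That fraction of the synodic month is 238.7/360 × 29.5 d ≈ 19.56 d.

19.6 days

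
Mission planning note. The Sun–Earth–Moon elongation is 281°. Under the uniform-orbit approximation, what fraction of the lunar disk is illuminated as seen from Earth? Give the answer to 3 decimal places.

0.405

f = (1 − cos 281°)/2 = (1 − 0.191)/2 ≈ 0.405.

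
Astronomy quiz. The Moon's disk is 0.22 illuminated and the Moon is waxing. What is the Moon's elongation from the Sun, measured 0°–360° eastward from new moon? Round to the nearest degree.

From f = (1 − cos θ)/2: cos θ = 1 − 2×0.22 = 0.560; arccos → 55.9°.
Waxing ⇒ before full, so θ = 55.9°.

56°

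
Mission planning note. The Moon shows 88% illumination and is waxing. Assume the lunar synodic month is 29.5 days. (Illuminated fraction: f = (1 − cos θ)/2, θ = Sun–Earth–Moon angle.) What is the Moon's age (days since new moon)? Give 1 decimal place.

11.4 days

From f = (1 − cos θ)/2: cos θ = 1 − 2×0.88 = -0.760; arccos → 139.5°.
Before full moon the principal value applies: θ = 139.5°.
That fraction of the synodic month is 139.5/360 × 29.5 d ≈ 11.43 d.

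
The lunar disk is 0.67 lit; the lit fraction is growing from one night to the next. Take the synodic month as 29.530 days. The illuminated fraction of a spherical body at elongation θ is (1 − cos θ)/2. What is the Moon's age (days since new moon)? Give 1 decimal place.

Invert f = (1 − cos θ)/2 to get cos θ = 1 − 2(0.67) = -0.340, hence θ₀ = arccos -0.340 = 109.9°.
Before full moon the principal value applies: θ = 109.9°.
Age = 29.530 × 109.9°/360° ≈ 9.01 days.

9.0 days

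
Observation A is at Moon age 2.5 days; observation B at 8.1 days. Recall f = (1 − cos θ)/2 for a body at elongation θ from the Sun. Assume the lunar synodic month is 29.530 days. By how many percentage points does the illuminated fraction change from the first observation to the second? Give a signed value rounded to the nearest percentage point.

θ₁ = 360° × 2.5/29.530 = 30.5°, f₁ = (1 − cos θ₁)/2 = 0.069.
θ₂ = 360° × 8.1/29.530 = 98.7°, f₂ = (1 − cos θ₂)/2 = 0.576.
Change = f₂ − f₁ = +0.507 → +51 percentage points.

+51 percentage points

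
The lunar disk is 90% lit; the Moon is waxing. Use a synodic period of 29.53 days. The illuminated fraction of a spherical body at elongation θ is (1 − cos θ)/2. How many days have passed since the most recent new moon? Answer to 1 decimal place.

From f = (1 − cos θ)/2: cos θ = 1 − 2×0.90 = -0.800; arccos → 143.1°.
Waxing ⇒ before full, so θ = 143.1°.
That fraction of the synodic month is 143.1/360 × 29.53 d ≈ 11.74 d.

11.7 days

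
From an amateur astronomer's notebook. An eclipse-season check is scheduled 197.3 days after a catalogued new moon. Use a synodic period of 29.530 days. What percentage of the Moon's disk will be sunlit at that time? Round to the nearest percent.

Reduce mod P: 197.3 − 6×29.530 = 20.12 d into the current lunation.
Phase angle: θ = 360°·(20.12 d)/(29.530 d) = 245.3°.
With cos θ = (-0.418), the lit fraction is (1 − (-0.418))/2 ≈ 0.709, so 71%.

71%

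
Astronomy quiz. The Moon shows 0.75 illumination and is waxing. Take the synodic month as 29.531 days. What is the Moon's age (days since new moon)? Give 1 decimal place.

9.8 days

From f = (1 − cos θ)/2: cos θ = 1 − 2×0.75 = -0.500; arccos → 120.0°.
Waxing ⇒ before full, so θ = 120.0°.
At 360°/29.531 d per day, 120.0° corresponds to 9.84 days.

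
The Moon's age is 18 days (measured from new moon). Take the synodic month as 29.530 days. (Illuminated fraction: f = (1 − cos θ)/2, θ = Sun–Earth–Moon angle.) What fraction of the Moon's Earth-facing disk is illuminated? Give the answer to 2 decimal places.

0.89

Elongation θ = 360° × 18/29.530 ≈ 219.4°.
Illuminated fraction = (1 − cos 219.4°)/2 = (1 − (-0.772))/2 ≈ 0.886.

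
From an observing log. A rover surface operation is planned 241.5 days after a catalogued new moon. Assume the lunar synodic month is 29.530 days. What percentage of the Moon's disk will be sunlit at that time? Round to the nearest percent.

28%

Reduce mod P: 241.5 − 8×29.530 = 5.26 d into the current lunation.
Elongation θ = 360° × 5.26/29.530 ≈ 64.1°.
Illuminated fraction = (1 − cos 64.1°)/2 = (1 − 0.436)/2 ≈ 0.282, so 28%.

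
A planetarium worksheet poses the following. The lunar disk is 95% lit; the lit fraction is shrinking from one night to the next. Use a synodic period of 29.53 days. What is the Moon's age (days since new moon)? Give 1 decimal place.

16.9 days

Invert f = (1 − cos θ)/2 to get cos θ = 1 − 2(0.95) = -0.900, hence θ₀ = arccos -0.900 = 154.2°.
Waning ⇒ past full, so θ = 360° − 154.2° = 205.8°.
Age = 29.53 × 205.8°/360° ≈ 16.88 days.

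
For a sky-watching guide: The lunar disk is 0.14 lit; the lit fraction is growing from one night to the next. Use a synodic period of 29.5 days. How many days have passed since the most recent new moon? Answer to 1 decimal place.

3.6 days

Invert f = (1 − cos θ)/2 to get cos θ = 1 − 2(0.14) = 0.720, hence θ₀ = arccos 0.720 = 43.9°.
Before full moon the principal value applies: θ = 43.9°.
Age = 29.5 × 43.9°/360° ≈ 3.60 days.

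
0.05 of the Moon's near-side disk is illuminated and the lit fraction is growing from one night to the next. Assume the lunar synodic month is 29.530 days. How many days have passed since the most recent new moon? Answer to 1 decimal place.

From f = (1 − cos θ)/2: cos θ = 1 − 2×0.05 = 0.900; arccos → 25.8°.
The Moon is waxing (0°–180°), so θ = 25.8° directly.
That fraction of the synodic month is 25.8/360 × 29.530 d ≈ 2.12 d.

2.1 days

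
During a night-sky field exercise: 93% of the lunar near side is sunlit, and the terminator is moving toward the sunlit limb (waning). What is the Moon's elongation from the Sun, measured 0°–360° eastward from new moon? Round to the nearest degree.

Invert f = (1 − cos θ)/2 to get cos θ = 1 − 2(0.93) = -0.860, hence θ₀ = arccos -0.860 = 149.3°.
Since the Moon is past full (waning), take the reflex angle: θ = 360° − 149.3° = 210.7°.

211°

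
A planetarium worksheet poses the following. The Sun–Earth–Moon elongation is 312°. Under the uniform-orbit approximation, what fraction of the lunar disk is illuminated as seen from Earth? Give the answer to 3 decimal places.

f = (1 − cos 312°)/2 = (1 − 0.669)/2 ≈ 0.165.

0.165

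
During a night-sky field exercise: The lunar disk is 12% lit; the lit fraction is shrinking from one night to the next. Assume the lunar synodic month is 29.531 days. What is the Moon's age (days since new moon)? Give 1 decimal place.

cos θ = 1 − 2f = 0.760, giving a principal value of 40.5°.
A waning Moon lies in 180°–360°, so θ = 360° − 40.5° = 319.5°.
At 360°/29.531 d per day, 319.5° corresponds to 26.21 days.

26.2 days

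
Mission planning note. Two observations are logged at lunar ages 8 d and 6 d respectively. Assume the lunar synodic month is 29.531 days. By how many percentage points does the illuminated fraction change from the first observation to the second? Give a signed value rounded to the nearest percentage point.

θ₁ = 360° × 8/29.531 = 97.5°, f₁ = (1 − cos θ₁)/2 = 0.565.
θ₂ = 360° × 6/29.531 = 73.1°, f₂ = (1 − cos θ₂)/2 = 0.355.
Change = f₂ − f₁ = -0.210 → -21 percentage points.

-21 pp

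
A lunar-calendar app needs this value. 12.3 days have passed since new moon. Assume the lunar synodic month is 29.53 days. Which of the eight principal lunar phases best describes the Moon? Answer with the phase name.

waxing gibbous

θ ≈ 360° × 12.3/29.53 = 150°, which falls in the waxing gibbous sector.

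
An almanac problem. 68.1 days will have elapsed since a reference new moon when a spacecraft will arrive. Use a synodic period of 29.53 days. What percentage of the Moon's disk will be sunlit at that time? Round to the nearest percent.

67%

68.1 d spans 2 complete synodic months (2 × 29.53 = 59.06 d) plus 9.04 d.
Phase angle: θ = 360°·(9.04 d)/(29.53 d) = 110.2°.
Illuminated fraction = (1 − cos 110.2°)/2 = (1 − (-0.345))/2 ≈ 0.673, so 67%.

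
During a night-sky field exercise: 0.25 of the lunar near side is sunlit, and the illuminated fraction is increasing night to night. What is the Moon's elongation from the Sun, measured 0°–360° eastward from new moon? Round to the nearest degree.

60°

Invert f = (1 − cos θ)/2 to get cos θ = 1 − 2(0.25) = 0.500, hence θ₀ = arccos 0.500 = 60.0°.
The Moon is waxing (0°–180°), so θ = 60.0° directly.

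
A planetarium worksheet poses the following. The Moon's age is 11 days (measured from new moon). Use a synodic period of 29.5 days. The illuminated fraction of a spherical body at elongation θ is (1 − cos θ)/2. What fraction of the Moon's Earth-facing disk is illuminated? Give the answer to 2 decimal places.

Phase angle: θ = 360°·(11 d)/(29.5 d) = 134.2°.
cos 134.2° = (-0.698), so f = (1 − (-0.698))/2 = 0.849.

0.85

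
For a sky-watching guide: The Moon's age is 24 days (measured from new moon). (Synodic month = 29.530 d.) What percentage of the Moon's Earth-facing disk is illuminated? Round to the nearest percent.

Elongation θ = 360° × 24/29.530 ≈ 292.6°.
Illuminated fraction = (1 − cos 292.6°)/2 = (1 − 0.384)/2 ≈ 0.308, so 31%.

31%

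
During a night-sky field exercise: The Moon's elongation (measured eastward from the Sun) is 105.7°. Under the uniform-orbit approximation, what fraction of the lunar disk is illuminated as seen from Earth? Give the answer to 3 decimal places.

f = (1 − cos 105.7°)/2 = (1 − (-0.271))/2 ≈ 0.635.

0.635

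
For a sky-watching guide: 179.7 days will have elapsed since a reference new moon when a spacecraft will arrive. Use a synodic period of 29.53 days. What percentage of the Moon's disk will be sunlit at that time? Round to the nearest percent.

179.7/29.53 = 6.085 lunations, so 6 complete cycles and 2.52 d into the next.
The Moon has covered 2.52/29.53 of its cycle, so θ ≈ 360° × 2.52/29.53 = 30.7°.
cos 30.7° = 0.860, so f = (1 − 0.860)/2 = 0.070, so 7%.

7%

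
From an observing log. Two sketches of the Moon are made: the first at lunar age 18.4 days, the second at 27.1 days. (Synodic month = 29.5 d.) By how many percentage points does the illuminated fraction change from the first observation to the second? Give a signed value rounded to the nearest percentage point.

θ₁ = 360° × 18.4/29.5 = 224.5°, f₁ = (1 − cos θ₁)/2 = 0.856.
θ₂ = 360° × 27.1/29.5 = 330.7°, f₂ = (1 − cos θ₂)/2 = 0.064.
Change = f₂ − f₁ = -0.792 → -79 percentage points.

-79 pp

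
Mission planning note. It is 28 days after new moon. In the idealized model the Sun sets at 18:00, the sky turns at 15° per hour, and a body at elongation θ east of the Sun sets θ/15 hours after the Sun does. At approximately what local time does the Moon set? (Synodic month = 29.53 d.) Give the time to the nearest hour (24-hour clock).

Phase angle: θ = 360°·(28 d)/(29.53 d) = 341.3°.
At 15° of sky rotation per hour, 341.3° corresponds to a 22.76 h lag.
18:00 + 22.76 h ≈ 16:45 → 17:00 to the nearest hour.

17:00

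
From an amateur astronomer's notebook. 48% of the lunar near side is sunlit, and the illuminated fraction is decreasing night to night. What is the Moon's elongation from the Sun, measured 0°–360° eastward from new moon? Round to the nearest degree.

272°

From f = (1 − cos θ)/2: cos θ = 1 − 2×0.48 = 0.040; arccos → 87.7°.
Waning ⇒ past full, so θ = 360° − 87.7° = 272.3°.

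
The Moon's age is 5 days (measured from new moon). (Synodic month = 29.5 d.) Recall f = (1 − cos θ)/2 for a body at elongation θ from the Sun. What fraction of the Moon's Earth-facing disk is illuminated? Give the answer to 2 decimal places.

0.26

Phase angle: θ = 360°·(5 d)/(29.5 d) = 61.0°.
Illuminated fraction = (1 − cos 61.0°)/2 = (1 − 0.485)/2 ≈ 0.258.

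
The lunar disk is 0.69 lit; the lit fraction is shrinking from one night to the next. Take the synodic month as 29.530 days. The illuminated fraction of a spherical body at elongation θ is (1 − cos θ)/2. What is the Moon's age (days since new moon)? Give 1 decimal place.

20.3 days

cos θ = 1 − 2f = -0.380, giving a principal value of 112.3°.
A waning Moon lies in 180°–360°, so θ = 360° − 112.3° = 247.7°.
At 360°/29.530 d per day, 247.7° corresponds to 20.32 days.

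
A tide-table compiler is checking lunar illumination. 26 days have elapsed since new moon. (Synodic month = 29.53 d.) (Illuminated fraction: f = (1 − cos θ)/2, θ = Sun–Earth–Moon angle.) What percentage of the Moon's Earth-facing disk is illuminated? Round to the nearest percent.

Elongation θ = 360° × 26/29.53 ≈ 317.0°.
cos 317.0° = 0.731, so f = (1 − 0.731)/2 = 0.135, so 13%.

13%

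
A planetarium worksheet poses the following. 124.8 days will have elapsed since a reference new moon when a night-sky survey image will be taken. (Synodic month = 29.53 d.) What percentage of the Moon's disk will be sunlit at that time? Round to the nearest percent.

Reduce mod P: 124.8 − 4×29.53 = 6.68 d into the current lunation.
Elongation θ = 360° × 6.68/29.53 ≈ 81.4°.
cos 81.4° = 0.149, so f = (1 − 0.149)/2 = 0.426, so 43%.

43%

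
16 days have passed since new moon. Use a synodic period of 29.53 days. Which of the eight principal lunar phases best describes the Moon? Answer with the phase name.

full moon

θ ≈ 360° × 16/29.53 = 195°, which falls in the full moon sector.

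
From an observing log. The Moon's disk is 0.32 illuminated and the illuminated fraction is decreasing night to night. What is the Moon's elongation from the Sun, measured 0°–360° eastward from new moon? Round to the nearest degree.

291°

cos θ = 1 − 2f = 0.360, giving a principal value of 68.9°.
Since the Moon is past full (waning), take the reflex angle: θ = 360° − 68.9° = 291.1°.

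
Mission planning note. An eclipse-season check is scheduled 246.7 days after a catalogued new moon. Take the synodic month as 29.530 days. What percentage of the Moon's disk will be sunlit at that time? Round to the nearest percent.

246.7/29.530 = 8.354 lunations, so 8 complete cycles and 10.46 d into the next.
Elongation θ = 360° × 10.46/29.530 ≈ 127.5°.
Illuminated fraction = (1 − cos 127.5°)/2 = (1 − (-0.609))/2 ≈ 0.805, so 80%.

80%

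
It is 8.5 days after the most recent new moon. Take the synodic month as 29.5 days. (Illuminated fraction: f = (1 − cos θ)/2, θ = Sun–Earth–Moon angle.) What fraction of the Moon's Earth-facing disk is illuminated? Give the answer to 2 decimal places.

0.62

Elongation θ = 360° × 8.5/29.5 ≈ 103.7°.
With cos θ = (-0.237), the lit fraction is (1 − (-0.237))/2 ≈ 0.619.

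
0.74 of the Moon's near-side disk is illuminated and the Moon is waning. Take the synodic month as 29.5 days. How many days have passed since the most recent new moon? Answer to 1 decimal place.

19.8 days

cos θ = 1 − 2f = -0.480, giving a principal value of 118.7°.
A waning Moon lies in 180°–360°, so θ = 360° − 118.7° = 241.3°.
Age = 29.5 × 241.3°/360° ≈ 19.77 days.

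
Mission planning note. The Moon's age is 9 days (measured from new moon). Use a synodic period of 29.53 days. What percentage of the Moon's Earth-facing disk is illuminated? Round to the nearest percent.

Phase angle: θ = 360°·(9 d)/(29.53 d) = 109.7°.
Illuminated fraction = (1 − cos 109.7°)/2 = (1 − (-0.337))/2 ≈ 0.669, so 67%.

67%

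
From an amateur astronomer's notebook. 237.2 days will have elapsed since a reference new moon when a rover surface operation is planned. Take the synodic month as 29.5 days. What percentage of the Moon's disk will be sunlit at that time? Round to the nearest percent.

237.2 d spans 8 complete synodic months (8 × 29.5 = 236.00 d) plus 1.20 d.
Elongation θ = 360° × 1.20/29.5 ≈ 14.6°.
Illuminated fraction = (1 − cos 14.6°)/2 = (1 − 0.968)/2 ≈ 0.016, so 2%.

2%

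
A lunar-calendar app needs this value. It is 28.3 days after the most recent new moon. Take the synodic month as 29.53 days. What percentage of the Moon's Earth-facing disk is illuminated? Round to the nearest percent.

2%

The Moon has covered 28.3/29.53 of its cycle, so θ ≈ 360° × 28.3/29.53 = 345.0°.
cos 345.0° = 0.966, so f = (1 − 0.966)/2 = 0.017, so 2%.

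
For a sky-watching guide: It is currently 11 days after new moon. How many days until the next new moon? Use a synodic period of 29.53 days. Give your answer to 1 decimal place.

One full lunation from the last new moon is 29.53 d; remaining = 29.53 − 11 = 18.530 d.

18.5 days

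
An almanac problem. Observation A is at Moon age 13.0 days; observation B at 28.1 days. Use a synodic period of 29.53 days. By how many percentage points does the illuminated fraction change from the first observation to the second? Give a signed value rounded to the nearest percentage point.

θ₁ = 360° × 13.0/29.53 = 158.5°, f₁ = (1 − cos θ₁)/2 = 0.965.
θ₂ = 360° × 28.1/29.53 = 342.6°, f₂ = (1 − cos θ₂)/2 = 0.023.
Change = f₂ − f₁ = -0.942 → -94 percentage points.

-94 pp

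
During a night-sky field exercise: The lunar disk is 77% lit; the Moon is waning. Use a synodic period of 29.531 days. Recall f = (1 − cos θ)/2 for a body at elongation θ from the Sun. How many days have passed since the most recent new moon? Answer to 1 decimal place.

19.5 days

From f = (1 − cos θ)/2: cos θ = 1 − 2×0.77 = -0.540; arccos → 122.7°.
Waning ⇒ past full, so θ = 360° − 122.7° = 237.3°.
Age = 29.531 × 237.3°/360° ≈ 19.47 days.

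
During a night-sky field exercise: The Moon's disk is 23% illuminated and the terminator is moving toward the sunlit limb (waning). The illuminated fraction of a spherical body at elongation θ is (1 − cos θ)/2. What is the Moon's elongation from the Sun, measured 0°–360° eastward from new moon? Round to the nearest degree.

cos θ = 1 − 2f = 0.540, giving a principal value of 57.3°.
Waning ⇒ past full, so θ = 360° − 57.3° = 302.7°.

303°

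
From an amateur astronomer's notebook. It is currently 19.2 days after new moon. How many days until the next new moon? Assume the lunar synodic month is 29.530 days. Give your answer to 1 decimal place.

One full lunation from the last new moon is 29.530 d; remaining = 29.530 − 19.2 = 10.330 d.

10.3 days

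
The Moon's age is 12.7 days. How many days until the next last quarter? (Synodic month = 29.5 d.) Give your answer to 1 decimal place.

9.4 days

Last quarter occurs at elongation 270°, i.e. at age 29.5 × 270/360 = 22.125 d.
That is 22.125 − 12.7 = 9.425 days ahead.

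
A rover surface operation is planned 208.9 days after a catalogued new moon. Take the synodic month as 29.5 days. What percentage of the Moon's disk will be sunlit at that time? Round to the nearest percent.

Reduce mod P: 208.9 − 7×29.5 = 2.40 d into the current lunation.
Phase angle: θ = 360°·(2.40 d)/(29.5 d) = 29.3°.
Illuminated fraction = (1 − cos 29.3°)/2 = (1 − 0.872)/2 ≈ 0.064, so 6%.

6%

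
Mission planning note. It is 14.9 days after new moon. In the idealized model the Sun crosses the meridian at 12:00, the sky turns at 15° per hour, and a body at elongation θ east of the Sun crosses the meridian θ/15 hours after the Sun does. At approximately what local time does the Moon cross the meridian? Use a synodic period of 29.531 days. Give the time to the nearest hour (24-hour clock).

Phase angle: θ = 360°·(14.9 d)/(29.531 d) = 181.6°.
Delay after the Sun = 181.6° / (15°/h) ≈ 12.11 h.
12:00 + 12.11 h ≈ 00:07 → 00:00 to the nearest hour.

00:00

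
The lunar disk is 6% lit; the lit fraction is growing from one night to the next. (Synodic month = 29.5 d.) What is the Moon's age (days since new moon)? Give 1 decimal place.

2.3 days

cos θ = 1 − 2f = 0.880, giving a principal value of 28.4°.
Before full moon the principal value applies: θ = 28.4°.
Age = 29.5 × 28.4°/360° ≈ 2.32 days.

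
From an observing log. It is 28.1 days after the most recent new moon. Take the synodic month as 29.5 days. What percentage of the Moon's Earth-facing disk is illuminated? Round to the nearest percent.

The Moon has covered 28.1/29.5 of its cycle, so θ ≈ 360° × 28.1/29.5 = 342.9°.
Illuminated fraction = (1 − cos 342.9°)/2 = (1 − 0.956)/2 ≈ 0.022, so 2%.

2%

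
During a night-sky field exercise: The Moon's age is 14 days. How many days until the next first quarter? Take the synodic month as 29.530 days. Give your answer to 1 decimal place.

22.9 days

First quarter occurs at elongation 90°, i.e. at age 29.530 × 90/360 = 7.383 d.
Already past this cycle's first quarter; the next is at 7.383 + 29.530 = 36.913 d, so 36.913 − 14 = 22.913 days.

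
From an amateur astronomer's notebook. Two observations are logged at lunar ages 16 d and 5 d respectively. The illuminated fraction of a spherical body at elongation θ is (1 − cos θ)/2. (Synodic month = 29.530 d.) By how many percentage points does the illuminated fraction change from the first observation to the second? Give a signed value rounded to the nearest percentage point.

-73 percentage points

First observation: θ = 360°·16/29.530 = 195.1°, so f = 0.983.
Second observation: θ = 61.0°, f = 0.257.
Δf = 0.257 − 0.983 = -0.726, i.e. -73 pp.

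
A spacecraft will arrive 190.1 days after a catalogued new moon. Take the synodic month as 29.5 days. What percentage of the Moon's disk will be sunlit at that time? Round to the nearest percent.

190.1/29.5 = 6.444 lunations, so 6 complete cycles and 13.10 d into the next.
The Moon has covered 13.10/29.5 of its cycle, so θ ≈ 360° × 13.10/29.5 = 159.9°.
With cos θ = (-0.939), the lit fraction is (1 − (-0.939))/2 ≈ 0.969, so 97%.

97%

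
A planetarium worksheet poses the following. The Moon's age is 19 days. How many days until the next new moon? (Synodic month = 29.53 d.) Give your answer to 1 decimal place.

One full lunation from the last new moon is 29.53 d; remaining = 29.53 − 19 = 10.530 d.

10.5 days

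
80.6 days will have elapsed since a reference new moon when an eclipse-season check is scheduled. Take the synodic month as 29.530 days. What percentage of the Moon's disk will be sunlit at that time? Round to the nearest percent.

56%

Reduce mod P: 80.6 − 2×29.530 = 21.54 d into the current lunation.
Phase angle: θ = 360°·(21.54 d)/(29.530 d) = 262.6°.
With cos θ = (-0.129), the lit fraction is (1 − (-0.129))/2 ≈ 0.564, so 56%.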